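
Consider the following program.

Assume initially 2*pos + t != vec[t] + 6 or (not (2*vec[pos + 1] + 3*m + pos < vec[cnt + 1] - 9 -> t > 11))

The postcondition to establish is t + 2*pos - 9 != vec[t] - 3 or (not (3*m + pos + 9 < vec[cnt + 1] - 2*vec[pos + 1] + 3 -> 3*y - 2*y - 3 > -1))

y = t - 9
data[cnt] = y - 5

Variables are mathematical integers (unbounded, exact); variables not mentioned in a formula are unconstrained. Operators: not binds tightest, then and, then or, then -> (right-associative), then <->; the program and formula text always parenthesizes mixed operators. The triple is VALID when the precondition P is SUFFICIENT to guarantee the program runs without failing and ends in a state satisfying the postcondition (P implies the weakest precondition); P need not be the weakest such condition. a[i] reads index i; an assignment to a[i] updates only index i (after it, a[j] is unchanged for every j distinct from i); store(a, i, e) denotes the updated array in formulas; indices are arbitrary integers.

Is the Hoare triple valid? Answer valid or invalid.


Working backward. After the program, the postcondition t + 2*pos - 9 != vec[t] - 3 or (not (3*m + pos + 9 < vec[cnt + 1] - 2*vec[pos + 1] + 3 -> 3*y - 2*y - 3 > -1)) must hold; in canonical form it is 2*pos + t != vec[t] + 6 or (not (2*vec[pos + 1] + 3*m + pos < vec[cnt + 1] - 6 -> y > 2)).
Before data[cnt] := y - 5: 2*pos + t != vec[t] + 6 or (not (2*vec[pos + 1] + 3*m + pos < vec[cnt + 1] - 6 -> y > 2))
Before y := t - 9: 2*pos + t != vec[t] + 6 or (not (2*vec[pos + 1] + 3*m + pos < vec[cnt + 1] - 6 -> t > 11))
The weakest precondition is 2*pos + t != vec[t] + 6 or (not (2*vec[pos + 1] + 3*m + pos < vec[cnt + 1] - 6 -> t > 11)).
Check whether 2*pos + t != vec[t] + 6 or (not (2*vec[pos + 1] + 3*m + pos < vec[cnt + 1] - 9 -> t > 11)) implies it.
Every state satisfying the precondition satisfies the weakest precondition: the implication holds.
Answer: valid


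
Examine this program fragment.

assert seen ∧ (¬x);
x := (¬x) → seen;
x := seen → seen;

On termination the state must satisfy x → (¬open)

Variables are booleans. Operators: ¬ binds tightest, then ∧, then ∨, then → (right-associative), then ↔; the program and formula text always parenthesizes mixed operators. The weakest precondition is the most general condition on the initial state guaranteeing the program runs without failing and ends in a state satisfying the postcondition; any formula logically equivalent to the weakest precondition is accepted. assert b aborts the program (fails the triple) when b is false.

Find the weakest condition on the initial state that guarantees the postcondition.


Working backward. After the program, x → (¬open) must hold.
Before x := seen → seen: ¬open
Before x := (¬x) → seen: ¬open
Before assert seen ∧ (¬x): seen ∧ (¬x) ∧ (¬open)
Answer: WP = seen ∧ (¬x) ∧ (¬open)


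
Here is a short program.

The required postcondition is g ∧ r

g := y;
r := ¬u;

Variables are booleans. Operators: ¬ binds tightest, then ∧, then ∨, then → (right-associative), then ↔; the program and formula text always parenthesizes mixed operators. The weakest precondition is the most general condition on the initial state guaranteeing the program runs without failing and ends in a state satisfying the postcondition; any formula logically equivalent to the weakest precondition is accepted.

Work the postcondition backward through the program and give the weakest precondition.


Working backward. After the program, g ∧ r must hold.
Before r := ¬u: g ∧ (¬u)
Before g := y: y ∧ (¬u)
Answer: WP = y ∧ (¬u)


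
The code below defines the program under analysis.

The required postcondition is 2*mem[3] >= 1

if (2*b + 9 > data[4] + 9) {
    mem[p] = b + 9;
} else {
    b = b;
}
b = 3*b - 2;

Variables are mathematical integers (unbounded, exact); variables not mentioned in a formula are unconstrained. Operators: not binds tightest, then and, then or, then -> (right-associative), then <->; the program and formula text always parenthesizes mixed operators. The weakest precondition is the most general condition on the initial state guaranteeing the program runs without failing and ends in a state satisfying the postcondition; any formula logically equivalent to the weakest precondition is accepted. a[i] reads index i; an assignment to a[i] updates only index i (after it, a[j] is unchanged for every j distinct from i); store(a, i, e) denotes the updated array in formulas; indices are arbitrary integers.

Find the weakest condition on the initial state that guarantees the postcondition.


Working backward. After the program, 2*mem[3] >= 1 must hold.
Before b := 3*b - 2: 2*mem[3] >= 1
Then branch requires 2*store(mem, p, b + 9)[3] >= 1; else branch requires 2*mem[3] >= 1.
Before the if: (2*b > data[4] -> 2*store(mem, p, b + 9)[3] >= 1) and ((not (2*b > data[4])) -> 2*mem[3] >= 1)
Answer: WP = (2*b > data[4] -> 2*store(mem, p, b + 9)[3] >= 1) and ((not (2*b > data[4])) -> 2*mem[3] >= 1)


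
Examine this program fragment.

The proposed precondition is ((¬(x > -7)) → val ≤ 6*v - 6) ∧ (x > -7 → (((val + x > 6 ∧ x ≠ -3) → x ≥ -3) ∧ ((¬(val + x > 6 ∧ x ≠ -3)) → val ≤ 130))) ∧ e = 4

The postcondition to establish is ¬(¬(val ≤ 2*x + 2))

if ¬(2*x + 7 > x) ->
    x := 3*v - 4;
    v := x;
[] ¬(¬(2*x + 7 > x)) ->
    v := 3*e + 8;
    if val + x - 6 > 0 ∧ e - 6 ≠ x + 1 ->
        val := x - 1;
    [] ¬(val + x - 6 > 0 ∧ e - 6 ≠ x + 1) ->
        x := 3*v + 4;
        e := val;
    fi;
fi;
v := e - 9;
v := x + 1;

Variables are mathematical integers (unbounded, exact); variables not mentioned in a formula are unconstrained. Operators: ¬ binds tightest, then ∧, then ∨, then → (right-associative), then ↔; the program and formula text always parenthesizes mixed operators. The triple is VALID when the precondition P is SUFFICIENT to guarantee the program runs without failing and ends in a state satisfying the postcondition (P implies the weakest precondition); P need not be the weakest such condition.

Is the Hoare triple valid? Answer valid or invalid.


Working backward. After the program, the postcondition ¬(¬(val ≤ 2*x + 2)) must hold; in canonical form it is val ≤ 2*x + 2.
Before v := x + 1: val ≤ 2*x + 2
Before v := e - 9: val ≤ 2*x + 2
Then branch requires val ≤ 6*v - 6; else branch requires ((val + x > 6 ∧ e ≠ x + 7) → x ≥ -3) ∧ ((¬(val + x > 6 ∧ e ≠ x + 7)) → val ≤ 18*e + 58).
Before the if: ((¬(x > -7)) → val ≤ 6*v - 6) ∧ (x > -7 → (((val + x > 6 ∧ e ≠ x + 7) → x ≥ -3) ∧ ((¬(val + x > 6 ∧ e ≠ x + 7)) → val ≤ 18*e + 58)))
The weakest precondition is ((¬(x > -7)) → val ≤ 6*v - 6) ∧ (x > -7 → (((val + x > 6 ∧ e ≠ x + 7) → x ≥ -3) ∧ ((¬(val + x > 6 ∧ e ≠ x + 7)) → val ≤ 18*e + 58))).
Check whether ((¬(x > -7)) → val ≤ 6*v - 6) ∧ (x > -7 → (((val + x > 6 ∧ x ≠ -3) → x ≥ -3) ∧ ((¬(val + x > 6 ∧ x ≠ -3)) → val ≤ 130))) ∧ e = 4 implies it.
Every state satisfying the precondition satisfies the weakest precondition: the implication holds.
Answer: valid


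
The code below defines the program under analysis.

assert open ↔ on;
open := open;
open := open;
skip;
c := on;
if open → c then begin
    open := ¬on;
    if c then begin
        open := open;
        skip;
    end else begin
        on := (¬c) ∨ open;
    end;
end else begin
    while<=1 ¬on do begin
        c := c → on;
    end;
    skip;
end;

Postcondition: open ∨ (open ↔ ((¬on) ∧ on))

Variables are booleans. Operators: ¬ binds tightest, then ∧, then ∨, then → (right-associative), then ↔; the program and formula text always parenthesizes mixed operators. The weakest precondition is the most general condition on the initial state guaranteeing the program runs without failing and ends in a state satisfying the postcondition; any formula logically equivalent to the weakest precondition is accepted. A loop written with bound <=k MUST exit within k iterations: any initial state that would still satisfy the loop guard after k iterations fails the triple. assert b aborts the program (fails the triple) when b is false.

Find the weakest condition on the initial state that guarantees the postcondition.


Working backward. After the program, the postcondition open ∨ (open ↔ ((¬on) ∧ on)) must hold; in canonical form it is true.
Then branch requires true; else branch requires (¬on) → on.
Before the if: (¬(open → c)) → ((¬on) → on)
Before c := on: (¬(open → on)) → ((¬on) → on)
Before skip: (¬(open → on)) → ((¬on) → on)
Before open := open: (¬(open → on)) → ((¬on) → on)
Before open := open: (¬(open → on)) → ((¬on) → on)
Before assert open ↔ on: (open ↔ on) ∧ ((¬(open → on)) → ((¬on) → on))
Answer: WP = (open ↔ on) ∧ ((¬(open → on)) → ((¬on) → on))


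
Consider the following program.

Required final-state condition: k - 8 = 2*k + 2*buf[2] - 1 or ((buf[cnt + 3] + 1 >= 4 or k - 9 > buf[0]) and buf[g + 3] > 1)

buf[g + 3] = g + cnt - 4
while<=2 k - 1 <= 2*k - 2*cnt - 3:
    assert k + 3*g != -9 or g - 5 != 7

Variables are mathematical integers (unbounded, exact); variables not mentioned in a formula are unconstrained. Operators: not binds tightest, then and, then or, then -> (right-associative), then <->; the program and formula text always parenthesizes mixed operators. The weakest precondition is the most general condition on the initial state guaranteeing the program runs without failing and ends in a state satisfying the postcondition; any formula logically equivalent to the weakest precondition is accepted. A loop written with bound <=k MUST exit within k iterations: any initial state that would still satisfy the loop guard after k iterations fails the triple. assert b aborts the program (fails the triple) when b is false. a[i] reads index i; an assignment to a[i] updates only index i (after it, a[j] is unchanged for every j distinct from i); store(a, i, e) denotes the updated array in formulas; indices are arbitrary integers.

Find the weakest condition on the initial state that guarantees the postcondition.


Working backward. After the program, the postcondition k - 8 = 2*k + 2*buf[2] - 1 or ((buf[cnt + 3] + 1 >= 4 or k - 9 > buf[0]) and buf[g + 3] > 1) must hold; in canonical form it is 2*buf[2] + k = -7 or ((buf[cnt + 3] >= 3 or k > buf[0] + 9) and buf[g + 3] > 1).
Before the loop (bound <=2), unroll the exhaustion recursion (WP_0 = exit-now case; WP_j = one more guarded iteration, up to j = 2):
  WP_0: (not (2*cnt <= k - 2)) and (2*buf[2] + k = -7 or ((buf[cnt + 3] >= 3 or k > buf[0] + 9) and buf[g + 3] > 1))
  WP_1: (2*cnt <= k - 2 -> ((3*g + k != -9 or g != 12) and (not (2*cnt <= k - 2)) and (2*buf[2] + k = -7 or ((buf[cnt + 3] >= 3 or k > buf[0] + 9) and buf[g + 3] > 1)))) and ((not (2*cnt <= k - 2)) -> (2*buf[2] + k = -7 or ((buf[cnt + 3] >= 3 or k > buf[0] + 9) and buf[g + 3] > 1)))
  WP_2: (2*cnt <= k - 2 -> ((3*g + k != -9 or g != 12) and (2*cnt <= k - 2 -> ((3*g + k != -9 or g != 12) and (not (2*cnt <= k - 2)) and (2*buf[2] + k = -7 or ((buf[cnt + 3] >= 3 or k > buf[0] + 9) and buf[g + 3] > 1)))) and ((not (2*cnt <= k - 2)) -> (2*buf[2] + k = -7 or ((buf[cnt + 3] >= 3 or k > buf[0] + 9) and buf[g + 3] > 1))))) and ((not (2*cnt <= k - 2)) -> (2*buf[2] + k = -7 or ((buf[cnt + 3] >= 3 or k > buf[0] + 9) and buf[g + 3] > 1)))
So before the loop: (2*cnt <= k - 2 -> ((3*g + k != -9 or g != 12) and (2*cnt <= k - 2 -> ((3*g + k != -9 or g != 12) and (not (2*cnt <= k - 2)) and (2*buf[2] + k = -7 or ((buf[cnt + 3] >= 3 or k > buf[0] + 9) and buf[g + 3] > 1)))) and ((not (2*cnt <= k - 2)) -> (2*buf[2] + k = -7 or ((buf[cnt + 3] >= 3 or k > buf[0] + 9) and buf[g + 3] > 1))))) and ((not (2*cnt <= k - 2)) -> (2*buf[2] + k = -7 or ((buf[cnt + 3] >= 3 or k > buf[0] + 9) and buf[g + 3] > 1)))
Before buf[g + 3] := g + cnt - 4: (2*cnt <= k - 2 -> ((3*g + k != -9 or g != 12) and (2*cnt <= k - 2 -> ((3*g + k != -9 or g != 12) and (not (2*cnt <= k - 2)) and (2*store(buf, g + 3, cnt + g - 4)[2] + k = -7 or ((store(buf, g + 3, cnt + g - 4)[cnt + 3] >= 3 or k > store(buf, g + 3, cnt + g - 4)[0] + 9) and store(buf, g + 3, cnt + g - 4)[g + 3] > 1)))) and ((not (2*cnt <= k - 2)) -> (2*store(buf, g + 3, cnt + g - 4)[2] + k = -7 or ((store(buf, g + 3, cnt + g - 4)[cnt + 3] >= 3 or k > store(buf, g + 3, cnt + g - 4)[0] + 9) and store(buf, g + 3, cnt + g - 4)[g + 3] > 1))))) and ((not (2*cnt <= k - 2)) -> (2*store(buf, g + 3, cnt + g - 4)[2] + k = -7 or ((store(buf, g + 3, cnt + g - 4)[cnt + 3] >= 3 or k > store(buf, g + 3, cnt + g - 4)[0] + 9) and store(buf, g + 3, cnt + g - 4)[g + 3] > 1)))
Answer: WP = (2*cnt <= k - 2 -> ((3*g + k != -9 or g != 12) and (2*cnt <= k - 2 -> ((3*g + k != -9 or g != 12) and (not (2*cnt <= k - 2)) and (2*store(buf, g + 3, cnt + g - 4)[2] + k = -7 or ((store(buf, g + 3, cnt + g - 4)[cnt + 3] >= 3 or k > store(buf, g + 3, cnt + g - 4)[0] + 9) and store(buf, g + 3, cnt + g - 4)[g + 3] > 1)))) and ((not (2*cnt <= k - 2)) -> (2*store(buf, g + 3, cnt + g - 4)[2] + k = -7 or ((store(buf, g + 3, cnt + g - 4)[cnt + 3] >= 3 or k > store(buf, g + 3, cnt + g - 4)[0] + 9) and store(buf, g + 3, cnt + g - 4)[g + 3] > 1))))) and ((not (2*cnt <= k - 2)) -> (2*store(buf, g + 3, cnt + g - 4)[2] + k = -7 or ((store(buf, g + 3, cnt + g - 4)[cnt + 3] >= 3 or k > store(buf, g + 3, cnt + g - 4)[0] + 9) and store(buf, g + 3, cnt + g - 4)[g + 3] > 1)))


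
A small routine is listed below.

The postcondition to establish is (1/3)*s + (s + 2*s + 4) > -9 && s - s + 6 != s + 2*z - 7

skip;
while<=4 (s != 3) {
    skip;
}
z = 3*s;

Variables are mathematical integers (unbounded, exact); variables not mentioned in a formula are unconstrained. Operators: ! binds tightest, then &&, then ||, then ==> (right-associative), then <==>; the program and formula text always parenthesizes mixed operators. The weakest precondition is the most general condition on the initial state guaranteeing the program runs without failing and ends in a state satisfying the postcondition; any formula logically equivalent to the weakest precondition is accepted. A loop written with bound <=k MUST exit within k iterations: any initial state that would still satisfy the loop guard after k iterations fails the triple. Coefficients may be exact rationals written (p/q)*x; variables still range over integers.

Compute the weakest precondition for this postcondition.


Working backward. After the program, the postcondition (1/3)*s + (s + 2*s + 4) > -9 && s - s + 6 != s + 2*z - 7 must hold; in canonical form it is (10/3)*s > -13 && s + 2*z != 13.
Before z := 3*s: (10/3)*s > -13 && 7*s != 13
Before the loop (bound <=4), unroll the exhaustion recursion (WP_0 = exit-now case; WP_j = one more guarded iteration, up to j = 4):
  WP_0: (!(s != 3)) && (10/3)*s > -13 && 7*s != 13
  WP_1: (s != 3 ==> ((!(s != 3)) && (10/3)*s > -13 && 7*s != 13)) && ((!(s != 3)) ==> ((10/3)*s > -13 && 7*s != 13))
  WP_2: (s != 3 ==> ((s != 3 ==> ((!(s != 3)) && (10/3)*s > -13 && 7*s != 13)) && ((!(s != 3)) ==> ((10/3)*s > -13 && 7*s != 13)))) && ((!(s != 3)) ==> ((10/3)*s > -13 && 7*s != 13))
  WP_3: (s != 3 ==> ((s != 3 ==> ((s != 3 ==> ((!(s != 3)) && (10/3)*s > -13 && 7*s != 13)) && ((!(s != 3)) ==> ((10/3)*s > -13 && 7*s != 13)))) && ((!(s != 3)) ==> ((10/3)*s > -13 && 7*s != 13)))) && ((!(s != 3)) ==> ((10/3)*s > -13 && 7*s != 13))
  WP_4: (s != 3 ==> ((s != 3 ==> ((s != 3 ==> ((s != 3 ==> ((!(s != 3)) && (10/3)*s > -13 && 7*s != 13)) && ((!(s != 3)) ==> ((10/3)*s > -13 && 7*s != 13)))) && ((!(s != 3)) ==> ((10/3)*s > -13 && 7*s != 13)))) && ((!(s != 3)) ==> ((10/3)*s > -13 && 7*s != 13)))) && ((!(s != 3)) ==> ((10/3)*s > -13 && 7*s != 13))
So before the loop: (s != 3 ==> ((s != 3 ==> ((s != 3 ==> ((s != 3 ==> ((!(s != 3)) && (10/3)*s > -13 && 7*s != 13)) && ((!(s != 3)) ==> ((10/3)*s > -13 && 7*s != 13)))) && ((!(s != 3)) ==> ((10/3)*s > -13 && 7*s != 13)))) && ((!(s != 3)) ==> ((10/3)*s > -13 && 7*s != 13)))) && ((!(s != 3)) ==> ((10/3)*s > -13 && 7*s != 13))
Before skip: (s != 3 ==> ((s != 3 ==> ((s != 3 ==> ((s != 3 ==> ((!(s != 3)) && (10/3)*s > -13 && 7*s != 13)) && ((!(s != 3)) ==> ((10/3)*s > -13 && 7*s != 13)))) && ((!(s != 3)) ==> ((10/3)*s > -13 && 7*s != 13)))) && ((!(s != 3)) ==> ((10/3)*s > -13 && 7*s != 13)))) && ((!(s != 3)) ==> ((10/3)*s > -13 && 7*s != 13))
Answer: WP = (s != 3 ==> ((s != 3 ==> ((s != 3 ==> ((s != 3 ==> ((!(s != 3)) && (10/3)*s > -13 && 7*s != 13)) && ((!(s != 3)) ==> ((10/3)*s > -13 && 7*s != 13)))) && ((!(s != 3)) ==> ((10/3)*s > -13 && 7*s != 13)))) && ((!(s != 3)) ==> ((10/3)*s > -13 && 7*s != 13)))) && ((!(s != 3)) ==> ((10/3)*s > -13 && 7*s != 13))


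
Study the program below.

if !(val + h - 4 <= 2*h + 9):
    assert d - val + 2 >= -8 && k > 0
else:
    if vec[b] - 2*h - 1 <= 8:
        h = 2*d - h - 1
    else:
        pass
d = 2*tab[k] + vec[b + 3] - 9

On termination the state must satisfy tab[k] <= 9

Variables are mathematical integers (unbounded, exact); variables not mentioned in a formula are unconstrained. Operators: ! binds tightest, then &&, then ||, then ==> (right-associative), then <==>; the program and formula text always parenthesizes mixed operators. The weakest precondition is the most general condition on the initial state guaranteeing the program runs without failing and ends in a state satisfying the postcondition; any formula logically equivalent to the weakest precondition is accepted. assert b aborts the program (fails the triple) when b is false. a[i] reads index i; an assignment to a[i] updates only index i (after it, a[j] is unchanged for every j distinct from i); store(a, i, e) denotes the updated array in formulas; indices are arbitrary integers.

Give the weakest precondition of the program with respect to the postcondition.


Working backward. After the program, tab[k] <= 9 must hold.
Before d := 2*tab[k] + vec[b + 3] - 9: tab[k] <= 9
Then branch requires d >= val - 10 && k > 0 && tab[k] <= 9; else branch requires (vec[b] <= 2*h + 9 ==> tab[k] <= 9) && ((!(vec[b] <= 2*h + 9)) ==> tab[k] <= 9).
Before the if: ((!(val <= h + 13)) ==> (d >= val - 10 && k > 0 && tab[k] <= 9)) && (val <= h + 13 ==> ((vec[b] <= 2*h + 9 ==> tab[k] <= 9) && ((!(vec[b] <= 2*h + 9)) ==> tab[k] <= 9)))
Answer: WP = ((!(val <= h + 13)) ==> (d >= val - 10 && k > 0 && tab[k] <= 9)) && (val <= h + 13 ==> ((vec[b] <= 2*h + 9 ==> tab[k] <= 9) && ((!(vec[b] <= 2*h + 9)) ==> tab[k] <= 9)))


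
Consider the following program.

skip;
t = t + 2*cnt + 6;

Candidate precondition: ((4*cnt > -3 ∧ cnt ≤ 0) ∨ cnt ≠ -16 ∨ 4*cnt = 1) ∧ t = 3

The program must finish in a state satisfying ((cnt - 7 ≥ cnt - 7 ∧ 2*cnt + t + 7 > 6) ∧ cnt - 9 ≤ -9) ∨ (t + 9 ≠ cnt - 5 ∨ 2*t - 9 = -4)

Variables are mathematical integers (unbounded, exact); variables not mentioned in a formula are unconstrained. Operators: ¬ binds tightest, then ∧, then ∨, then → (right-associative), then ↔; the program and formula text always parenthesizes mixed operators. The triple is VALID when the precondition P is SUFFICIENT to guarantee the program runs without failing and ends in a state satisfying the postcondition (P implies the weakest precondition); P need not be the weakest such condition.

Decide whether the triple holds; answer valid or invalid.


Working backward. After the program, the postcondition ((cnt - 7 ≥ cnt - 7 ∧ 2*cnt + t + 7 > 6) ∧ cnt - 9 ≤ -9) ∨ (t + 9 ≠ cnt - 5 ∨ 2*t - 9 = -4) must hold; in canonical form it is (2*cnt + t > -1 ∧ cnt ≤ 0) ∨ t ≠ cnt - 14 ∨ 2*t = 5.
Before t := t + 2*cnt + 6: (4*cnt + t > -7 ∧ cnt ≤ 0) ∨ cnt + t ≠ -20 ∨ 4*cnt + 2*t = -7
Before skip: (4*cnt + t > -7 ∧ cnt ≤ 0) ∨ cnt + t ≠ -20 ∨ 4*cnt + 2*t = -7
The weakest precondition is (4*cnt + t > -7 ∧ cnt ≤ 0) ∨ cnt + t ≠ -20 ∨ 4*cnt + 2*t = -7.
Check whether ((4*cnt > -3 ∧ cnt ≤ 0) ∨ cnt ≠ -16 ∨ 4*cnt = 1) ∧ t = 3 implies it.
Countermodel: at the initial state cnt = -23, t = 3, the precondition holds but the weakest precondition fails.
Answer: invalid


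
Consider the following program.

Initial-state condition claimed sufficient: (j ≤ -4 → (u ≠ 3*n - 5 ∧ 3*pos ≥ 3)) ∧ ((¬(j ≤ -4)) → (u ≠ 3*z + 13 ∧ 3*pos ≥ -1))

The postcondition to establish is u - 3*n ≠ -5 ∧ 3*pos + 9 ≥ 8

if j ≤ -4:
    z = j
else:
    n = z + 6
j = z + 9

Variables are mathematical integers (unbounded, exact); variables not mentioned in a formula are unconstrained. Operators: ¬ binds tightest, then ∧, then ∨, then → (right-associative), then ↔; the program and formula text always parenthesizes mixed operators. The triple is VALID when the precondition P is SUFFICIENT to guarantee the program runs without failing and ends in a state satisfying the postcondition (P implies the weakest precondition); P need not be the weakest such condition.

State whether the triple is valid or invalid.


Working backward. After the program, the postcondition u - 3*n ≠ -5 ∧ 3*pos + 9 ≥ 8 must hold; in canonical form it is u ≠ 3*n - 5 ∧ 3*pos ≥ -1.
Before j := z + 9: u ≠ 3*n - 5 ∧ 3*pos ≥ -1
Then branch requires u ≠ 3*n - 5 ∧ 3*pos ≥ -1; else branch requires u ≠ 3*z + 13 ∧ 3*pos ≥ -1.
Before the if: (j ≤ -4 → (u ≠ 3*n - 5 ∧ 3*pos ≥ -1)) ∧ ((¬(j ≤ -4)) → (u ≠ 3*z + 13 ∧ 3*pos ≥ -1))
The weakest precondition is (j ≤ -4 → (u ≠ 3*n - 5 ∧ 3*pos ≥ -1)) ∧ ((¬(j ≤ -4)) → (u ≠ 3*z + 13 ∧ 3*pos ≥ -1)).
Check whether (j ≤ -4 → (u ≠ 3*n - 5 ∧ 3*pos ≥ 3)) ∧ ((¬(j ≤ -4)) → (u ≠ 3*z + 13 ∧ 3*pos ≥ -1)) implies it.
Every state satisfying the precondition satisfies the weakest precondition: the implication holds.
Answer: valid


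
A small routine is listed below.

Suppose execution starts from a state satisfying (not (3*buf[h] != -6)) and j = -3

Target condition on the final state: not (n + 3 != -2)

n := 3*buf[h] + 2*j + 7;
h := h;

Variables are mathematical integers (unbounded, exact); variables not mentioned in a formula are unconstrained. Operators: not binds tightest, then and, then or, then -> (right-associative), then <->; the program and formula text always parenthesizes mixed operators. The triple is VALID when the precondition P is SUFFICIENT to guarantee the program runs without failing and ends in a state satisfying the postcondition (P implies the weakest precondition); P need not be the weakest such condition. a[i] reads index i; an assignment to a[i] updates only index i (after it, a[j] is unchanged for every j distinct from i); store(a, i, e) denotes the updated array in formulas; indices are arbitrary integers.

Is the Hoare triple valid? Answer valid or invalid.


Working backward. After the program, the postcondition not (n + 3 != -2) must hold; in canonical form it is not (n != -5).
Before h := h: not (n != -5)
Before n := 3*buf[h] + 2*j + 7: not (3*buf[h] + 2*j != -12)
The weakest precondition is not (3*buf[h] + 2*j != -12).
Check whether (not (3*buf[h] != -6)) and j = -3 implies it.
Every state satisfying the precondition satisfies the weakest precondition: the implication holds.
Answer: valid


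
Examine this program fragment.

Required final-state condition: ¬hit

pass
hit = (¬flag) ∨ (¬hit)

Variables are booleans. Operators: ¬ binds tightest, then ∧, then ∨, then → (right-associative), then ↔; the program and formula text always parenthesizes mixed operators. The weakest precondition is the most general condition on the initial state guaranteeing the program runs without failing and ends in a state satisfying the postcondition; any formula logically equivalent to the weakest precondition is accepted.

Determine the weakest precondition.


Working backward. After the program, ¬hit must hold.
Before hit := (¬flag) ∨ (¬hit): ¬((¬flag) ∨ (¬hit))
Before skip: ¬((¬flag) ∨ (¬hit))
Answer: WP = ¬((¬flag) ∨ (¬hit))


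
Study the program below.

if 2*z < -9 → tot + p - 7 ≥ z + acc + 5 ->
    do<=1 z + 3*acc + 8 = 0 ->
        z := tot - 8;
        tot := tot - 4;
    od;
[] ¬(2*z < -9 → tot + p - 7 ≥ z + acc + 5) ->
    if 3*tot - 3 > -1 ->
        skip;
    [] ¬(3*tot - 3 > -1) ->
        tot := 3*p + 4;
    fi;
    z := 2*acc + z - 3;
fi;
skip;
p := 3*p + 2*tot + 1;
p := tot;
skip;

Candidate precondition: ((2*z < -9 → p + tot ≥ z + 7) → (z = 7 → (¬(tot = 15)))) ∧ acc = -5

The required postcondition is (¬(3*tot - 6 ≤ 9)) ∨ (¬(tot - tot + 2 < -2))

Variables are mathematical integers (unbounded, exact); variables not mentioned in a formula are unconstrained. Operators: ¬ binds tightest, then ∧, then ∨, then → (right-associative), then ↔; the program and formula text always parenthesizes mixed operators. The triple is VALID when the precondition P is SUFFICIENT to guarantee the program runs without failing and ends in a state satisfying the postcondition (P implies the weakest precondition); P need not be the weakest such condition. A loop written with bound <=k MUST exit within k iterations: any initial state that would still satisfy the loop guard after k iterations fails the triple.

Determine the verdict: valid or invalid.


Working backward. After the program, the postcondition (¬(3*tot - 6 ≤ 9)) ∨ (¬(tot - tot + 2 < -2)) must hold; in canonical form it is true.
Before skip: true
Before p := tot: true
Before p := 3*p + 2*tot + 1: true
Before skip: true
Then branch requires 3*acc + z = -8 → (¬(3*acc + tot = 0)); else branch requires true.
Before the if: (2*z < -9 → p + tot ≥ acc + z + 12) → (3*acc + z = -8 → (¬(3*acc + tot = 0)))
The weakest precondition is (2*z < -9 → p + tot ≥ acc + z + 12) → (3*acc + z = -8 → (¬(3*acc + tot = 0))).
Check whether ((2*z < -9 → p + tot ≥ z + 7) → (z = 7 → (¬(tot = 15)))) ∧ acc = -5 implies it.
Every state satisfying the precondition satisfies the weakest precondition: the implication holds.
Answer: valid


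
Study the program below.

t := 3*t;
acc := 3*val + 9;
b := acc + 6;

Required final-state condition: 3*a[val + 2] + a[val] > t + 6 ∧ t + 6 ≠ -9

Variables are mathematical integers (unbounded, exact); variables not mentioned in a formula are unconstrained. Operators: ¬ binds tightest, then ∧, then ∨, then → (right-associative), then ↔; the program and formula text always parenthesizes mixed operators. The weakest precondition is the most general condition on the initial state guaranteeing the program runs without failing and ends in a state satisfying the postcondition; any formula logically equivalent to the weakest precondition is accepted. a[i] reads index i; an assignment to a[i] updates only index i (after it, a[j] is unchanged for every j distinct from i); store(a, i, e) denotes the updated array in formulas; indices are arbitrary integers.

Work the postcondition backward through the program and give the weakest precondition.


Working backward. After the program, the postcondition 3*a[val + 2] + a[val] > t + 6 ∧ t + 6 ≠ -9 must hold; in canonical form it is 3*a[val + 2] + a[val] > t + 6 ∧ t ≠ -15.
Before b := acc + 6: 3*a[val + 2] + a[val] > t + 6 ∧ t ≠ -15
Before acc := 3*val + 9: 3*a[val + 2] + a[val] > t + 6 ∧ t ≠ -15
Before t := 3*t: 3*a[val + 2] + a[val] > 3*t + 6 ∧ 3*t ≠ -15
Answer: WP = 3*a[val + 2] + a[val] > 3*t + 6 ∧ 3*t ≠ -15


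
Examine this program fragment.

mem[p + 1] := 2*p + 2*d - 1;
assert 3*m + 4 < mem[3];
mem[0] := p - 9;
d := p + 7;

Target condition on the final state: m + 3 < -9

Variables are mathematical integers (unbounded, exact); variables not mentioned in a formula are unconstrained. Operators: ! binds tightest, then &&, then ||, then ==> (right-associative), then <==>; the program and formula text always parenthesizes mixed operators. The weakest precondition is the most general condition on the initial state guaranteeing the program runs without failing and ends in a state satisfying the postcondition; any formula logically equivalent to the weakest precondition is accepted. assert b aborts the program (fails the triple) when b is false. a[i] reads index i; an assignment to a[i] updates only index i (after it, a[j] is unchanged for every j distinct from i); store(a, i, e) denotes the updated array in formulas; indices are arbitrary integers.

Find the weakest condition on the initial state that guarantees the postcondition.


Working backward. After the program, the postcondition m + 3 < -9 must hold; in canonical form it is m < -12.
Before d := p + 7: m < -12
Before mem[0] := p - 9: m < -12
Before assert 3*m + 4 < mem[3]: 3*m < mem[3] - 4 && m < -12
Before mem[p + 1] := 2*p + 2*d - 1: 3*m < store(mem, p + 1, 2*d + 2*p - 1)[3] - 4 && m < -12
Answer: WP = 3*m < store(mem, p + 1, 2*d + 2*p - 1)[3] - 4 && m < -12


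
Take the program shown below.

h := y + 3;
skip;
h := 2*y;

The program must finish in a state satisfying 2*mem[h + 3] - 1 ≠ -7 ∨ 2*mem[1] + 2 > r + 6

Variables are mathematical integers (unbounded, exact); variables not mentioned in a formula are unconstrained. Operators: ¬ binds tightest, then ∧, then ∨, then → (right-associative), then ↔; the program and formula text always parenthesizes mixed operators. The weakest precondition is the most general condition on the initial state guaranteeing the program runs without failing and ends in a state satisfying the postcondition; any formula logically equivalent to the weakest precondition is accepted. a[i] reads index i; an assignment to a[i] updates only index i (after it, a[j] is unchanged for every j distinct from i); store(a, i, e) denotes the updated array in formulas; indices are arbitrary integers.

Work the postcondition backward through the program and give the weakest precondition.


Working backward. After the program, the postcondition 2*mem[h + 3] - 1 ≠ -7 ∨ 2*mem[1] + 2 > r + 6 must hold; in canonical form it is 2*mem[h + 3] ≠ -6 ∨ 2*mem[1] > r + 4.
Before h := 2*y: 2*mem[2*y + 3] ≠ -6 ∨ 2*mem[1] > r + 4
Before skip: 2*mem[2*y + 3] ≠ -6 ∨ 2*mem[1] > r + 4
Before h := y + 3: 2*mem[2*y + 3] ≠ -6 ∨ 2*mem[1] > r + 4
Answer: WP = 2*mem[2*y + 3] ≠ -6 ∨ 2*mem[1] > r + 4


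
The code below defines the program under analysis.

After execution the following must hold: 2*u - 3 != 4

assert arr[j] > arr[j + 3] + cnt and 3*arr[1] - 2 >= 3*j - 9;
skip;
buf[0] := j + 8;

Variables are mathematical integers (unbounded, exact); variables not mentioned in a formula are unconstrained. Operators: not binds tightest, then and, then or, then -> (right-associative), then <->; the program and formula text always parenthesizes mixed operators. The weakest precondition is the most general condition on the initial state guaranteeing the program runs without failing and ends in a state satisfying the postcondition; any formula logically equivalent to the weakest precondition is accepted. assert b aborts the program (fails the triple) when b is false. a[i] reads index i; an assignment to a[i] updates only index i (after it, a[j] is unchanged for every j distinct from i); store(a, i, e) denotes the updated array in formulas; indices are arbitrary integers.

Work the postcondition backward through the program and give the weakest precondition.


Working backward. After the program, the postcondition 2*u - 3 != 4 must hold; in canonical form it is 2*u != 7.
Before buf[0] := j + 8: 2*u != 7
Before skip: 2*u != 7
Before assert arr[j] > arr[j + 3] + cnt and 3*arr[1] - 2 >= 3*j - 9: arr[j] > arr[j + 3] + cnt and 3*arr[1] >= 3*j - 7 and 2*u != 7
Answer: WP = arr[j] > arr[j + 3] + cnt and 3*arr[1] >= 3*j - 7 and 2*u != 7


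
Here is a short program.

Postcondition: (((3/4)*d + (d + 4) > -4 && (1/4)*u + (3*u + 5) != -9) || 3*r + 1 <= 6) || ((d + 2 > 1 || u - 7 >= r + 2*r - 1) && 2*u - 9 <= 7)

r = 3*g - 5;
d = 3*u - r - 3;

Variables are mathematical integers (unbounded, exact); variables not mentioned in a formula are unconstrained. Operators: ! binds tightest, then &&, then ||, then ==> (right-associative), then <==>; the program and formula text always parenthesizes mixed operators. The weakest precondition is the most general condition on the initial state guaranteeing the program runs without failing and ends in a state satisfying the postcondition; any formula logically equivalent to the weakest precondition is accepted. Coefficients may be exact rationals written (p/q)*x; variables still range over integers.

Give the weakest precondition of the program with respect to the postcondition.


Working backward. After the program, the postcondition (((3/4)*d + (d + 4) > -4 && (1/4)*u + (3*u + 5) != -9) || 3*r + 1 <= 6) || ((d + 2 > 1 || u - 7 >= r + 2*r - 1) && 2*u - 9 <= 7) must hold; in canonical form it is ((7/4)*d > -8 && (13/4)*u != -14) || 3*r <= 5 || ((d > -1 || u >= 3*r + 6) && 2*u <= 16).
Before d := 3*u - r - 3: ((21/4)*u > (7/4)*r - 11/4 && (13/4)*u != -14) || 3*r <= 5 || ((3*u > r + 2 || u >= 3*r + 6) && 2*u <= 16)
Before r := 3*g - 5: ((21/4)*u > (21/4)*g - 23/2 && (13/4)*u != -14) || 9*g <= 20 || ((3*u > 3*g - 3 || u >= 9*g - 9) && 2*u <= 16)
Answer: WP = ((21/4)*u > (21/4)*g - 23/2 && (13/4)*u != -14) || 9*g <= 20 || ((3*u > 3*g - 3 || u >= 9*g - 9) && 2*u <= 16)


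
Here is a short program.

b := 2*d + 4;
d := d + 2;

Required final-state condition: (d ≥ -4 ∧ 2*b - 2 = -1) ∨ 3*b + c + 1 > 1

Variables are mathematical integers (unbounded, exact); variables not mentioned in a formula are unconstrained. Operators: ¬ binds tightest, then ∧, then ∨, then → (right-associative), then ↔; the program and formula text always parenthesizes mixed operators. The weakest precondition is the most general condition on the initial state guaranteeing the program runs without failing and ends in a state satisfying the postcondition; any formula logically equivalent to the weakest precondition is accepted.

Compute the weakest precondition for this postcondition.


Working backward. After the program, the postcondition (d ≥ -4 ∧ 2*b - 2 = -1) ∨ 3*b + c + 1 > 1 must hold; in canonical form it is (d ≥ -4 ∧ 2*b = 1) ∨ 3*b + c > 0.
Before d := d + 2: (d ≥ -6 ∧ 2*b = 1) ∨ 3*b + c > 0
Before b := 2*d + 4: (d ≥ -6 ∧ 4*d = -7) ∨ c + 6*d > -12
Answer: WP = (d ≥ -6 ∧ 4*d = -7) ∨ c + 6*d > -12


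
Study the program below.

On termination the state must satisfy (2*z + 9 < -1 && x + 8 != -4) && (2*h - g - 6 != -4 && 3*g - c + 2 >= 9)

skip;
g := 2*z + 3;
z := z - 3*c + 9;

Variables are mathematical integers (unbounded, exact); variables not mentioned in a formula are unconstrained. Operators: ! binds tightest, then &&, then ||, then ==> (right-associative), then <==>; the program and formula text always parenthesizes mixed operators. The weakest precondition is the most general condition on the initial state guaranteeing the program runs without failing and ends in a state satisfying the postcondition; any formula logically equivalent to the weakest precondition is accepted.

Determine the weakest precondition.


Working backward. After the program, the postcondition (2*z + 9 < -1 && x + 8 != -4) && (2*h - g - 6 != -4 && 3*g - c + 2 >= 9) must hold; in canonical form it is 2*z < -10 && x != -12 && 2*h != g + 2 && 3*g >= c + 7.
Before z := z - 3*c + 9: 2*z < 6*c - 28 && x != -12 && 2*h != g + 2 && 3*g >= c + 7
Before g := 2*z + 3: 2*z < 6*c - 28 && x != -12 && 2*h != 2*z + 5 && 6*z >= c - 2
Before skip: 2*z < 6*c - 28 && x != -12 && 2*h != 2*z + 5 && 6*z >= c - 2
Answer: WP = 2*z < 6*c - 28 && x != -12 && 2*h != 2*z + 5 && 6*z >= c - 2


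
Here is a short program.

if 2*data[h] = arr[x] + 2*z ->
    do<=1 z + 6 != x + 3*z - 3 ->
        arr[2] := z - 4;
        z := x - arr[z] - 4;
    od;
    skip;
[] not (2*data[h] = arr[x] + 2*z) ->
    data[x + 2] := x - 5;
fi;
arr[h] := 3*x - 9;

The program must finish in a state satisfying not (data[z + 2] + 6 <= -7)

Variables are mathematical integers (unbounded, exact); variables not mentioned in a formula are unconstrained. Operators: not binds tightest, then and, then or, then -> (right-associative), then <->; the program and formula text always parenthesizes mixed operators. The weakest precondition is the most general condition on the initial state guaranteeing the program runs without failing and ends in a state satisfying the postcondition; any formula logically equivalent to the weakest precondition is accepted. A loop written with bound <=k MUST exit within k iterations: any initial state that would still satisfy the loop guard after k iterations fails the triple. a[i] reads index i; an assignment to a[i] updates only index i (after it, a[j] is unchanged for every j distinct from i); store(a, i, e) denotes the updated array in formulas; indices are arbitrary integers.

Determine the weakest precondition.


Working backward. After the program, the postcondition not (data[z + 2] + 6 <= -7) must hold; in canonical form it is not (data[z + 2] <= -13).
Before arr[h] := 3*x - 9: not (data[z + 2] <= -13)
Then branch requires (x + 2*z != 9 -> ((not (2*store(arr, 2, z - 4)[z] != 3*x - 17)) and (not (data[-store(arr, 2, z - 4)[z] + x - 2] <= -13)))) and ((not (x + 2*z != 9)) -> (not (data[z + 2] <= -13))); else branch requires not (store(data, x + 2, x - 5)[z + 2] <= -13).
Before the if: (2*data[h] = arr[x] + 2*z -> ((x + 2*z != 9 -> ((not (2*store(arr, 2, z - 4)[z] != 3*x - 17)) and (not (data[-store(arr, 2, z - 4)[z] + x - 2] <= -13)))) and ((not (x + 2*z != 9)) -> (not (data[z + 2] <= -13))))) and ((not (2*data[h] = arr[x] + 2*z)) -> (not (store(data, x + 2, x - 5)[z + 2] <= -13)))
Answer: WP = (2*data[h] = arr[x] + 2*z -> ((x + 2*z != 9 -> ((not (2*store(arr, 2, z - 4)[z] != 3*x - 17)) and (not (data[-store(arr, 2, z - 4)[z] + x - 2] <= -13)))) and ((not (x + 2*z != 9)) -> (not (data[z + 2] <= -13))))) and ((not (2*data[h] = arr[x] + 2*z)) -> (not (store(data, x + 2, x - 5)[z + 2] <= -13)))


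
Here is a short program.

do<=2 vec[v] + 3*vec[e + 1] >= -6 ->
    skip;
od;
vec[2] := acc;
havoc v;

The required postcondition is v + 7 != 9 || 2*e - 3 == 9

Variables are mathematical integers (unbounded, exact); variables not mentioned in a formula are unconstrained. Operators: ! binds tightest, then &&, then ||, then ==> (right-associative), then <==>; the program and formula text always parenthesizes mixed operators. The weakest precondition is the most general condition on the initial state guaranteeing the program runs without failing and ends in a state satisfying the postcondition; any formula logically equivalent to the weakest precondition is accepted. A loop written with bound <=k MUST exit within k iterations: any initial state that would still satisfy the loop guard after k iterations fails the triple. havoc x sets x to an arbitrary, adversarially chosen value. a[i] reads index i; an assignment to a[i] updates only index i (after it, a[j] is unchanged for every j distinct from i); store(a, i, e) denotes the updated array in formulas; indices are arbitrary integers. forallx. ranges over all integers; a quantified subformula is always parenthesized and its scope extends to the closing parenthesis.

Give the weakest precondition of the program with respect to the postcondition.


Working backward. After the program, the postcondition v + 7 != 9 || 2*e - 3 == 9 must hold; in canonical form it is v != 2 || 2*e == 12.
Before havoc v: forall v_1. (v_1 != 2 || 2*e == 12)
Before vec[2] := acc: forall v_1. (v_1 != 2 || 2*e == 12)
Before the loop (bound <=2), unroll the exhaustion recursion (WP_0 = exit-now case; WP_j = one more guarded iteration, up to j = 2):
  WP_0: (!(3*vec[e + 1] + vec[v] >= -6)) && (forall v_1. (v_1 != 2 || 2*e == 12))
  WP_1: (3*vec[e + 1] + vec[v] >= -6 ==> ((!(3*vec[e + 1] + vec[v] >= -6)) && (forall v_1. (v_1 != 2 || 2*e == 12)))) && ((!(3*vec[e + 1] + vec[v] >= -6)) ==> (forall v_1. (v_1 != 2 || 2*e == 12)))
  WP_2: (3*vec[e + 1] + vec[v] >= -6 ==> ((3*vec[e + 1] + vec[v] >= -6 ==> ((!(3*vec[e + 1] + vec[v] >= -6)) && (forall v_1. (v_1 != 2 || 2*e == 12)))) && ((!(3*vec[e + 1] + vec[v] >= -6)) ==> (forall v_1. (v_1 != 2 || 2*e == 12))))) && ((!(3*vec[e + 1] + vec[v] >= -6)) ==> (forall v_1. (v_1 != 2 || 2*e == 12)))
So before the loop: (3*vec[e + 1] + vec[v] >= -6 ==> ((3*vec[e + 1] + vec[v] >= -6 ==> ((!(3*vec[e + 1] + vec[v] >= -6)) && (forall v_1. (v_1 != 2 || 2*e == 12)))) && ((!(3*vec[e + 1] + vec[v] >= -6)) ==> (forall v_1. (v_1 != 2 || 2*e == 12))))) && ((!(3*vec[e + 1] + vec[v] >= -6)) ==> (forall v_1. (v_1 != 2 || 2*e == 12)))
Answer: WP = (3*vec[e + 1] + vec[v] >= -6 ==> ((3*vec[e + 1] + vec[v] >= -6 ==> ((!(3*vec[e + 1] + vec[v] >= -6)) && (forall v_1. (v_1 != 2 || 2*e == 12)))) && ((!(3*vec[e + 1] + vec[v] >= -6)) ==> (forall v_1. (v_1 != 2 || 2*e == 12))))) && ((!(3*vec[e + 1] + vec[v] >= -6)) ==> (forall v_1. (v_1 != 2 || 2*e == 12)))
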